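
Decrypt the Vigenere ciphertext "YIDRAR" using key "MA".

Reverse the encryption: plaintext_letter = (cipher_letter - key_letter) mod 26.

Step 1: Extend key: MAMAMA
Step 2: Decrypt each letter (c - k) mod 26:
  Y(24) - M(12) = (24-12) mod 26 = 12 = M
  I(8) - A(0) = (8-0) mod 26 = 8 = I
  D(3) - M(12) = (3-12) mod 26 = 17 = R
  R(17) - A(0) = (17-0) mod 26 = 17 = R
  A(0) - M(12) = (0-12) mod 26 = 14 = O
  R(17) - A(0) = (17-0) mod 26 = 17 = R
Plaintext: MIRROR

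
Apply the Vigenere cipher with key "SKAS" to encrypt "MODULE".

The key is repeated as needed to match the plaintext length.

Step 1: Repeat key to match plaintext length:
  Plaintext: MODULE
  Key:       SKASSK
Step 2: Encrypt each letter:
  M(12) + S(18) = (12+18) mod 26 = 4 = E
  O(14) + K(10) = (14+10) mod 26 = 24 = Y
  D(3) + A(0) = (3+0) mod 26 = 3 = D
  U(20) + S(18) = (20+18) mod 26 = 12 = M
  L(11) + S(18) = (11+18) mod 26 = 3 = D
  E(4) + K(10) = (4+10) mod 26 = 14 = O
Ciphertext: EYDMDO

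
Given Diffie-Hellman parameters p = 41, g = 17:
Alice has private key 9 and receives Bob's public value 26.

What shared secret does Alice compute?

Step 1: s = B^a mod p = 26^9 mod 41.
  26^1 mod 41 = 26
  26^2 mod 41 = (26 * 26) mod 41 = 20
  26^3 mod 41 = (20 * 26) mod 41 = 28
  26^4 mod 41 = (28 * 26) mod 41 = 31
  26^5 mod 41 = (31 * 26) mod 41 = 27
  26^6 mod 41 = (27 * 26) mod 41 = 5
  26^7 mod 41 = (5 * 26) mod 41 = 7
  26^8 mod 41 = (7 * 26) mod 41 = 18
  26^9 mod 41 = (18 * 26) mod 41 = 17
Result: shared secret = 17.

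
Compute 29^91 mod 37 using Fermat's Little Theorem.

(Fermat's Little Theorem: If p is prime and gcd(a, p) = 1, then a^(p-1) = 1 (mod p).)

Step 1: Since 37 is prime, by Fermat's Little Theorem: 29^36 = 1 (mod 37).
Step 2: Reduce exponent: 91 mod 36 = 19.
Step 3: So 29^91 = 29^19 (mod 37).
Step 4: 29^19 mod 37 = 8.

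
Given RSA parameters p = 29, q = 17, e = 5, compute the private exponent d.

Step 1: n = 29 * 17 = 493.
Step 2: phi(n) = 28 * 16 = 448.
Step 3: Find d such that 5 * d = 1 (mod 448).
Step 4: d = 5^(-1) mod 448 = 269.
Verification: 5 * 269 = 1345 = 3 * 448 + 1.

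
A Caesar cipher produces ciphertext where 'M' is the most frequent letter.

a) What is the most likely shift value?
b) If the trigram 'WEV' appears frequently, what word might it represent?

Step 1: In English, 'E' is the most frequent letter (12.7%).
Step 2: The most frequent ciphertext letter is 'M' (position 12).
Step 3: Shift = (12 - 4) mod 26 = 8.
Step 4: Decrypt 'WEV' by shifting back 8:
  W -> O
  E -> W
  V -> N
Step 5: 'WEV' decrypts to 'OWN'.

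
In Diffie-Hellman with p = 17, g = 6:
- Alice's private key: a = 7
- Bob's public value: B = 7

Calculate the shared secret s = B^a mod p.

Step 1: s = B^a mod p = 7^7 mod 17.
  7^1 mod 17 = 7
  7^2 mod 17 = (7 * 7) mod 17 = 15
  7^3 mod 17 = (15 * 7) mod 17 = 3
  7^4 mod 17 = (3 * 7) mod 17 = 4
  7^5 mod 17 = (4 * 7) mod 17 = 11
  7^6 mod 17 = (11 * 7) mod 17 = 9
  7^7 mod 17 = (9 * 7) mod 17 = 12
Result: shared secret = 12.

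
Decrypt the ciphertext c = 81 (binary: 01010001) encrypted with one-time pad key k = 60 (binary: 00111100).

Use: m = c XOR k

Step 1: XOR ciphertext with key:
  Ciphertext: 01010001
  Key:        00111100
  XOR:        01101101
Step 2: Plaintext = 01101101 = 109 in decimal.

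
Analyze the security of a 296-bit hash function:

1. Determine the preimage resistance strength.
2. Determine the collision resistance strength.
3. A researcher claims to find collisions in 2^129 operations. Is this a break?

Step 1: Preimage resistance requires brute-force of 2^296 operations.
Step 2: Collision resistance (birthday bound) = 2^(296/2) = 2^148.
Step 3: The claimed attack costs 2^129 operations.
Step 4: Since 2^129 < 2^148, the claimed attack beats the generic birthday bound, so collision resistance is broken.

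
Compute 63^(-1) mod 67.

Step 1: We need x such that 63 * x = 1 (mod 67).
Step 2: Using the extended Euclidean algorithm or trial:
  63 * 50 = 3150 = 47 * 67 + 1.
Step 3: Since 3150 mod 67 = 1, the inverse is x = 50.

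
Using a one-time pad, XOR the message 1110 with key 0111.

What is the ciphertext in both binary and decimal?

Step 1: Write out the XOR operation bit by bit:
  Message: 1110
  Key:     0111
  XOR:     1001
Step 2: Convert to decimal: 1001 = 9.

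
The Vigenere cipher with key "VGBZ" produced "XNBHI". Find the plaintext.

Step 1: Extend key: VGBZV
Step 2: Decrypt each letter (c - k) mod 26:
  X(23) - V(21) = (23-21) mod 26 = 2 = C
  N(13) - G(6) = (13-6) mod 26 = 7 = H
  B(1) - B(1) = (1-1) mod 26 = 0 = A
  H(7) - Z(25) = (7-25) mod 26 = 8 = I
  I(8) - V(21) = (8-21) mod 26 = 13 = N
Plaintext: CHAIN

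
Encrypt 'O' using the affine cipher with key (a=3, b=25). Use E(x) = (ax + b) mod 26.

Step 1: Convert 'O' to number: x = 14.
Step 2: E(14) = (3 * 14 + 25) mod 26 = 67 mod 26 = 15.
Step 3: Convert 15 back to letter: P.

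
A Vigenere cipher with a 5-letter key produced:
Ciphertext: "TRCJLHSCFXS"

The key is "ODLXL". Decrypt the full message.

Step 1: Key 'ODLXL' has length 5. Extended key: ODLXLODLXLO
Step 2: Decrypt each position:
  T(19) - O(14) = 5 = F
  R(17) - D(3) = 14 = O
  C(2) - L(11) = 17 = R
  J(9) - X(23) = 12 = M
  L(11) - L(11) = 0 = A
  H(7) - O(14) = 19 = T
  S(18) - D(3) = 15 = P
  C(2) - L(11) = 17 = R
  F(5) - X(23) = 8 = I
  X(23) - L(11) = 12 = M
  S(18) - O(14) = 4 = E
Plaintext: FORMATPRIME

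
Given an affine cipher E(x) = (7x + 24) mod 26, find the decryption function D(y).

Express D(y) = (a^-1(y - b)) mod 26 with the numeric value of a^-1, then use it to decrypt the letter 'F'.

Step 1: Find a^-1, the modular inverse of 7 mod 26.
Step 2: We need 7 * a^-1 = 1 (mod 26).
Step 3: 7 * 15 = 105 = 4 * 26 + 1, so a^-1 = 15.
Step 4: D(y) = 15(y - 24) mod 26.
Step 5: Apply to 'F' (y = 5): D(5) = 15 * (5 - 24) mod 26 = 15 * -19 mod 26 = 1 -> 'B'.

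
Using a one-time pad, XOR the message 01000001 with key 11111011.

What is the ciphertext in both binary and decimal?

Step 1: Write out the XOR operation bit by bit:
  Message: 01000001
  Key:     11111011
  XOR:     10111010
Step 2: Convert to decimal: 10111010 = 186.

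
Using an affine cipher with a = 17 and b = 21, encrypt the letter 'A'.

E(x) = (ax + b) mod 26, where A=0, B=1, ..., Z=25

Step 1: Convert 'A' to number: x = 0.
Step 2: E(0) = (17 * 0 + 21) mod 26 = 21 mod 26 = 21.
Step 3: Convert 21 back to letter: V.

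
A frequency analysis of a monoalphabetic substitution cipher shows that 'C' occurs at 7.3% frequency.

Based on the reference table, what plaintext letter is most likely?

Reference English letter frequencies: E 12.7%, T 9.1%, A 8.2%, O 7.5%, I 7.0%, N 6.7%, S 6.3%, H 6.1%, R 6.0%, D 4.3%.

Step 1: The observed frequency is 7.3%.
Step 2: Compare with English frequencies:
  E: 12.7% (difference: 5.4%)
  T: 9.1% (difference: 1.8%)
  A: 8.2% (difference: 0.9%)
  O: 7.5% (difference: 0.2%) <-- closest
  I: 7.0% (difference: 0.3%)
  N: 6.7% (difference: 0.6%)
  S: 6.3% (difference: 1.0%)
  H: 6.1% (difference: 1.2%)
  R: 6.0% (difference: 1.3%)
  D: 4.3% (difference: 3.0%)
Step 3: 'C' most likely represents 'O' (frequency 7.5%).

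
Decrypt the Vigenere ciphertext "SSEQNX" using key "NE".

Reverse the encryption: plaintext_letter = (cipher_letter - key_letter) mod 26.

Step 1: Extend key: NENENE
Step 2: Decrypt each letter (c - k) mod 26:
  S(18) - N(13) = (18-13) mod 26 = 5 = F
  S(18) - E(4) = (18-4) mod 26 = 14 = O
  E(4) - N(13) = (4-13) mod 26 = 17 = R
  Q(16) - E(4) = (16-4) mod 26 = 12 = M
  N(13) - N(13) = (13-13) mod 26 = 0 = A
  X(23) - E(4) = (23-4) mod 26 = 19 = T
Plaintext: FORMAT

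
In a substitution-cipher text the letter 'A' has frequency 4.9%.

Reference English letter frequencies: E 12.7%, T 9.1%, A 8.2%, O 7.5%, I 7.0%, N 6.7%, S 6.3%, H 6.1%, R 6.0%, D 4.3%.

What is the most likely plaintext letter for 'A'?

Step 1: The observed frequency is 4.9%.
Step 2: Compare with English frequencies:
  E: 12.7% (difference: 7.8%)
  T: 9.1% (difference: 4.2%)
  A: 8.2% (difference: 3.3%)
  O: 7.5% (difference: 2.6%)
  I: 7.0% (difference: 2.1%)
  N: 6.7% (difference: 1.8%)
  S: 6.3% (difference: 1.4%)
  H: 6.1% (difference: 1.2%)
  R: 6.0% (difference: 1.1%)
  D: 4.3% (difference: 0.6%) <-- closest
Step 3: 'A' most likely represents 'D' (frequency 4.3%).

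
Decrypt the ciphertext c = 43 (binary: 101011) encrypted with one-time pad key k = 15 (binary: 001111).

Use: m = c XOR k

Step 1: XOR ciphertext with key:
  Ciphertext: 101011
  Key:        001111
  XOR:        100100
Step 2: Plaintext = 100100 = 36 in decimal.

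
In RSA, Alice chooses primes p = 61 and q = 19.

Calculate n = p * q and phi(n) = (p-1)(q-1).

Step 1: n = p * q = 61 * 19 = 1159.
Step 2: phi(n) = (p-1)(q-1) = 60 * 18 = 1080.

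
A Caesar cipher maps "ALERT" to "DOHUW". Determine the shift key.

Step 1: Compare first letters: A (position 0) -> D (position 3).
Step 2: Shift = (3 - 0) mod 26 = 3.
The shift value is 3.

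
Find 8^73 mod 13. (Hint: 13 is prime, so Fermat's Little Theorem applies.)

Step 1: Since 13 is prime, by Fermat's Little Theorem: 8^12 = 1 (mod 13).
Step 2: Reduce exponent: 73 mod 12 = 1.
Step 3: So 8^73 = 8^1 (mod 13).
Step 4: 8^1 mod 13 = 8.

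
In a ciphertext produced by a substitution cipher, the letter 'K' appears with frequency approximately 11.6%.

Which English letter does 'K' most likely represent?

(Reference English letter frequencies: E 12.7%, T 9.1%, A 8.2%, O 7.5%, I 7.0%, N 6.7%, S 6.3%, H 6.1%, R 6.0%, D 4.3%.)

Step 1: The observed frequency is 11.6%.
Step 2: Compare with English frequencies:
  E: 12.7% (difference: 1.1%) <-- closest
  T: 9.1% (difference: 2.5%)
  A: 8.2% (difference: 3.4%)
  O: 7.5% (difference: 4.1%)
  I: 7.0% (difference: 4.6%)
  N: 6.7% (difference: 4.9%)
  S: 6.3% (difference: 5.3%)
  H: 6.1% (difference: 5.5%)
  R: 6.0% (difference: 5.6%)
  D: 4.3% (difference: 7.3%)
Step 3: 'K' most likely represents 'E' (frequency 12.7%).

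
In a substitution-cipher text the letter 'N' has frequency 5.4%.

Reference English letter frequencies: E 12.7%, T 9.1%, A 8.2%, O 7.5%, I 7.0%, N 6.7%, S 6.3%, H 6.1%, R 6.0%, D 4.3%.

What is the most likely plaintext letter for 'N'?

Step 1: The observed frequency is 5.4%.
Step 2: Compare with English frequencies:
  E: 12.7% (difference: 7.3%)
  T: 9.1% (difference: 3.7%)
  A: 8.2% (difference: 2.8%)
  O: 7.5% (difference: 2.1%)
  I: 7.0% (difference: 1.6%)
  N: 6.7% (difference: 1.3%)
  S: 6.3% (difference: 0.9%)
  H: 6.1% (difference: 0.7%)
  R: 6.0% (difference: 0.6%) <-- closest
  D: 4.3% (difference: 1.1%)
Step 3: 'N' most likely represents 'R' (frequency 6.0%).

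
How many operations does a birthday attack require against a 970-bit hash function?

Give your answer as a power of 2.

Step 1: The birthday paradox gives collision probability ~50% after sqrt(2^n) = 2^(n/2) hashes.
Step 2: For 970-bit output: 2^(970/2) = 2^485.
Step 3: Approximately 2^485 hash computations needed.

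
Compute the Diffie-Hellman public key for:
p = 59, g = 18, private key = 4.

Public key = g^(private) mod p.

Step 1: A = g^a mod p = 18^4 mod 59.
  18^1 mod 59 = 18
  18^2 mod 59 = (18 * 18) mod 59 = 29
  18^3 mod 59 = (29 * 18) mod 59 = 50
  18^4 mod 59 = (50 * 18) mod 59 = 15
Result: A = 15.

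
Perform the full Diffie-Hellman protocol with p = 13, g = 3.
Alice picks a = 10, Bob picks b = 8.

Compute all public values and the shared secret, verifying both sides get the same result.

Step 1: A = g^a mod p = 3^10 mod 13 = 3.
Step 2: B = g^b mod p = 3^8 mod 13 = 9.
Step 3: Alice computes s = B^a mod p = 9^10 mod 13 = 9.
Step 4: Bob computes s = A^b mod p = 3^8 mod 13 = 9.
Both sides agree: shared secret = 9.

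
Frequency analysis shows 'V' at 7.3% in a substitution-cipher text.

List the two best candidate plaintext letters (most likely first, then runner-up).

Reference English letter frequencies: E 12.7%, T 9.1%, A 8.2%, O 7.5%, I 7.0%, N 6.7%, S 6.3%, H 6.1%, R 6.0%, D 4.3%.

Step 1: Observed frequency of 'V' is 7.3%.
Step 2: Compute distances to each reference frequency and sort:
  O (7.5%): difference = 0.2% <-- BEST
  I (7.0%): difference = 0.3% <-- RUNNER-UP
  N (6.7%): difference = 0.6%
  A (8.2%): difference = 0.9%
  S (6.3%): difference = 1.0%
Step 3: Most likely is 'O' (7.5%, diff 0.2%); second most likely is 'I' (7.0%, diff 0.3%).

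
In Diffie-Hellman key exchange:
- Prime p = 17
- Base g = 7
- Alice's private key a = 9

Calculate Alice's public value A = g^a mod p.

Step 1: A = g^a mod p = 7^9 mod 17.
  7^1 mod 17 = 7
  7^2 mod 17 = (7 * 7) mod 17 = 15
  7^3 mod 17 = (15 * 7) mod 17 = 3
  7^4 mod 17 = (3 * 7) mod 17 = 4
  7^5 mod 17 = (4 * 7) mod 17 = 11
  7^6 mod 17 = (11 * 7) mod 17 = 9
  7^7 mod 17 = (9 * 7) mod 17 = 12
  7^8 mod 17 = (12 * 7) mod 17 = 16
  7^9 mod 17 = (16 * 7) mod 17 = 10
Result: A = 10.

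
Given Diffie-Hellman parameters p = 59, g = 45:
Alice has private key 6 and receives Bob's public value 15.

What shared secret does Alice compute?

Step 1: s = B^a mod p = 15^6 mod 59.
  15^1 mod 59 = 15
  15^2 mod 59 = (15 * 15) mod 59 = 48
  15^3 mod 59 = (48 * 15) mod 59 = 12
  15^4 mod 59 = (12 * 15) mod 59 = 3
  15^5 mod 59 = (3 * 15) mod 59 = 45
  15^6 mod 59 = (45 * 15) mod 59 = 26
Result: shared secret = 26.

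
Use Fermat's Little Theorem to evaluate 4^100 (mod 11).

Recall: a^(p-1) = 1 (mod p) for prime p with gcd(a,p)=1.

Step 1: Since 11 is prime, by Fermat's Little Theorem: 4^10 = 1 (mod 11).
Step 2: Reduce exponent: 100 mod 10 = 0.
Step 3: So 4^100 = 4^0 (mod 11).
Step 4: 4^0 mod 11 = 1.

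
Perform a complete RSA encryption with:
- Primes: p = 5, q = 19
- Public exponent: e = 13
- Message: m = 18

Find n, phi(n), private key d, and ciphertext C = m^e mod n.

Step 1: n = 5 * 19 = 95.
Step 2: phi(n) = (5-1)(19-1) = 4 * 18 = 72.
Step 3: Find d = 13^(-1) mod 72 = 61.
  Verify: 13 * 61 = 793 = 1 (mod 72).
Step 4: C = 18^13 mod 95 = 18.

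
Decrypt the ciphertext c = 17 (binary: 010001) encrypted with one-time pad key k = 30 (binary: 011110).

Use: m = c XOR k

Step 1: XOR ciphertext with key:
  Ciphertext: 010001
  Key:        011110
  XOR:        001111
Step 2: Plaintext = 001111 = 15 in decimal.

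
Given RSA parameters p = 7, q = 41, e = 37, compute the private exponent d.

Step 1: n = 7 * 41 = 287.
Step 2: phi(n) = 6 * 40 = 240.
Step 3: Find d such that 37 * d = 1 (mod 240).
Step 4: d = 37^(-1) mod 240 = 13.
Verification: 37 * 13 = 481 = 2 * 240 + 1.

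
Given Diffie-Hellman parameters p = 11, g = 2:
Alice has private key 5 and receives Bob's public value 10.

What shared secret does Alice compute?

Step 1: s = B^a mod p = 10^5 mod 11.
  10^1 mod 11 = 10
  10^2 mod 11 = (10 * 10) mod 11 = 1
  10^3 mod 11 = (1 * 10) mod 11 = 10
  10^4 mod 11 = (10 * 10) mod 11 = 1
  10^5 mod 11 = (1 * 10) mod 11 = 10
Result: shared secret = 10.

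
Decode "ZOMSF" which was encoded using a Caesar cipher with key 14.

Step 1: Reverse the shift by subtracting 14 from each letter position.
  Z (position 25) -> position (25-14) mod 26 = 11 -> L
  O (position 14) -> position (14-14) mod 26 = 0 -> A
  M (position 12) -> position (12-14) mod 26 = 24 -> Y
  S (position 18) -> position (18-14) mod 26 = 4 -> E
  F (position 5) -> position (5-14) mod 26 = 17 -> R
Decrypted message: LAYER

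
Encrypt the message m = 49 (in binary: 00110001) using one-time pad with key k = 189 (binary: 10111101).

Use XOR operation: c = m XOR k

Step 1: Write out the XOR operation bit by bit:
  Message: 00110001
  Key:     10111101
  XOR:     10001100
Step 2: Convert to decimal: 10001100 = 140.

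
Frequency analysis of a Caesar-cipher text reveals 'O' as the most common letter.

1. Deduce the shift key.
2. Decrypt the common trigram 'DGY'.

Step 1: In English, 'E' is the most frequent letter (12.7%).
Step 2: The most frequent ciphertext letter is 'O' (position 14).
Step 3: Shift = (14 - 4) mod 26 = 10.
Step 4: Decrypt 'DGY' by shifting back 10:
  D -> T
  G -> W
  Y -> O
Step 5: 'DGY' decrypts to 'TWO'.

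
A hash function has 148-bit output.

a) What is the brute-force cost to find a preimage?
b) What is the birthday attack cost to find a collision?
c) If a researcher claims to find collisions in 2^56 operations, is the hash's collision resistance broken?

Step 1: Preimage resistance requires brute-force of 2^148 operations.
Step 2: Collision resistance (birthday bound) = 2^(148/2) = 2^74.
Step 3: The claimed attack costs 2^56 operations.
Step 4: Since 2^56 < 2^74, the claimed attack beats the generic birthday bound, so collision resistance is broken.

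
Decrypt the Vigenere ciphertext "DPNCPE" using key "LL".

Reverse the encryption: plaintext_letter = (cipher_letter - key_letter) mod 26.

Step 1: Extend key: LLLLLL
Step 2: Decrypt each letter (c - k) mod 26:
  D(3) - L(11) = (3-11) mod 26 = 18 = S
  P(15) - L(11) = (15-11) mod 26 = 4 = E
  N(13) - L(11) = (13-11) mod 26 = 2 = C
  C(2) - L(11) = (2-11) mod 26 = 17 = R
  P(15) - L(11) = (15-11) mod 26 = 4 = E
  E(4) - L(11) = (4-11) mod 26 = 19 = T
Plaintext: SECRET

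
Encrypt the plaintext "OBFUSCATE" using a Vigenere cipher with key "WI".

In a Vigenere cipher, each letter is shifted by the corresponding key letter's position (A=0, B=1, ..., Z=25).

Step 1: Repeat key to match plaintext length:
  Plaintext: OBFUSCATE
  Key:       WIWIWIWIW
Step 2: Encrypt each letter:
  O(14) + W(22) = (14+22) mod 26 = 10 = K
  B(1) + I(8) = (1+8) mod 26 = 9 = J
  F(5) + W(22) = (5+22) mod 26 = 1 = B
  U(20) + I(8) = (20+8) mod 26 = 2 = C
  S(18) + W(22) = (18+22) mod 26 = 14 = O
  C(2) + I(8) = (2+8) mod 26 = 10 = K
  A(0) + W(22) = (0+22) mod 26 = 22 = W
  T(19) + I(8) = (19+8) mod 26 = 1 = B
  E(4) + W(22) = (4+22) mod 26 = 0 = A
Ciphertext: KJBCOKWBA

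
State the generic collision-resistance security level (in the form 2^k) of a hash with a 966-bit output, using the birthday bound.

Step 1: The birthday paradox gives collision probability ~50% after sqrt(2^n) = 2^(n/2) hashes.
Step 2: For 966-bit output: 2^(966/2) = 2^483.
Step 3: Approximately 2^483 hash computations needed.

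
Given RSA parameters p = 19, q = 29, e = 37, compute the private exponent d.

Step 1: n = 19 * 29 = 551.
Step 2: phi(n) = 18 * 28 = 504.
Step 3: Find d such that 37 * d = 1 (mod 504).
Step 4: d = 37^(-1) mod 504 = 109.
Verification: 37 * 109 = 4033 = 8 * 504 + 1.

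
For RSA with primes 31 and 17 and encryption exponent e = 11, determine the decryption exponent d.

Step 1: n = 31 * 17 = 527.
Step 2: phi(n) = 30 * 16 = 480.
Step 3: Find d such that 11 * d = 1 (mod 480).
Step 4: d = 11^(-1) mod 480 = 131.
Verification: 11 * 131 = 1441 = 3 * 480 + 1.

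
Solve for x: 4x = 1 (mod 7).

Step 1: We need x such that 4 * x = 1 (mod 7).
Step 2: Using the extended Euclidean algorithm or trial:
  4 * 2 = 8 = 1 * 7 + 1.
Step 3: Since 8 mod 7 = 1, the inverse is x = 2.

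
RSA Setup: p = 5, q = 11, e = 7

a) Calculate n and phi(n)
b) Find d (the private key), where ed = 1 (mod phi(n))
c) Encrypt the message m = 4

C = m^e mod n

Step 1: n = 5 * 11 = 55.
Step 2: phi(n) = (5-1)(11-1) = 4 * 10 = 40.
Step 3: Find d = 7^(-1) mod 40 = 23.
  Verify: 7 * 23 = 161 = 1 (mod 40).
Step 4: C = 4^7 mod 55 = 49.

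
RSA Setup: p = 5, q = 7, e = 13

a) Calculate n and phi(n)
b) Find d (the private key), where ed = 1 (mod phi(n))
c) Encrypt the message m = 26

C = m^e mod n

Step 1: n = 5 * 7 = 35.
Step 2: phi(n) = (5-1)(7-1) = 4 * 6 = 24.
Step 3: Find d = 13^(-1) mod 24 = 13.
  Verify: 13 * 13 = 169 = 1 (mod 24).
Step 4: C = 26^13 mod 35 = 26.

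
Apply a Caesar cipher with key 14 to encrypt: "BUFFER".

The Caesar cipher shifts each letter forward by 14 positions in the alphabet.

Step 1: For each letter, shift forward by 14 positions (mod 26).
  B (position 1) -> position (1+14) mod 26 = 15 -> P
  U (position 20) -> position (20+14) mod 26 = 8 -> I
  F (position 5) -> position (5+14) mod 26 = 19 -> T
  F (position 5) -> position (5+14) mod 26 = 19 -> T
  E (position 4) -> position (4+14) mod 26 = 18 -> S
  R (position 17) -> position (17+14) mod 26 = 5 -> F
Result: PITTSF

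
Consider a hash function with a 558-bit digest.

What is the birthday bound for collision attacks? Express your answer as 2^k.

Step 1: The birthday paradox gives collision probability ~50% after sqrt(2^n) = 2^(n/2) hashes.
Step 2: For 558-bit output: 2^(558/2) = 2^279.
Step 3: Approximately 2^279 hash computations needed.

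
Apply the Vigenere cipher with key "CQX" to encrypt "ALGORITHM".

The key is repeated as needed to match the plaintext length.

Step 1: Repeat key to match plaintext length:
  Plaintext: ALGORITHM
  Key:       CQXCQXCQX
Step 2: Encrypt each letter:
  A(0) + C(2) = (0+2) mod 26 = 2 = C
  L(11) + Q(16) = (11+16) mod 26 = 1 = B
  G(6) + X(23) = (6+23) mod 26 = 3 = D
  O(14) + C(2) = (14+2) mod 26 = 16 = Q
  R(17) + Q(16) = (17+16) mod 26 = 7 = H
  I(8) + X(23) = (8+23) mod 26 = 5 = F
  T(19) + C(2) = (19+2) mod 26 = 21 = V
  H(7) + Q(16) = (7+16) mod 26 = 23 = X
  M(12) + X(23) = (12+23) mod 26 = 9 = J
Ciphertext: CBDQHFVXJ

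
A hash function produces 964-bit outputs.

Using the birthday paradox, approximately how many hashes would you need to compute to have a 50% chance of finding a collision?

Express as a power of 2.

Step 1: The birthday paradox gives collision probability ~50% after sqrt(2^n) = 2^(n/2) hashes.
Step 2: For 964-bit output: 2^(964/2) = 2^482.
Step 3: Approximately 2^482 hash computations needed.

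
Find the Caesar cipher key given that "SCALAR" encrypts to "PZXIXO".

Step 1: Compare first letters: S (position 18) -> P (position 15).
Step 2: Shift = (15 - 18) mod 26 = 23.
The shift value is 23.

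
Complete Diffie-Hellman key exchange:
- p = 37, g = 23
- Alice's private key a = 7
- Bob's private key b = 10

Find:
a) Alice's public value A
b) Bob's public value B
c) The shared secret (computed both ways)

Step 1: A = g^a mod p = 23^7 mod 37 = 14.
Step 2: B = g^b mod p = 23^10 mod 37 = 27.
Step 3: Alice computes s = B^a mod p = 27^7 mod 37 = 27.
Step 4: Bob computes s = A^b mod p = 14^10 mod 37 = 27.
Both sides agree: shared secret = 27.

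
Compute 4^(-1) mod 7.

Step 1: We need x such that 4 * x = 1 (mod 7).
Step 2: Using the extended Euclidean algorithm or trial:
  4 * 2 = 8 = 1 * 7 + 1.
Step 3: Since 8 mod 7 = 1, the inverse is x = 2.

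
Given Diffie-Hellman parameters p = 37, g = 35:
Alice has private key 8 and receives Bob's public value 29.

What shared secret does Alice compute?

Step 1: s = B^a mod p = 29^8 mod 37.
  29^1 mod 37 = 29
  29^2 mod 37 = (29 * 29) mod 37 = 27
  29^3 mod 37 = (27 * 29) mod 37 = 6
  29^4 mod 37 = (6 * 29) mod 37 = 26
  29^5 mod 37 = (26 * 29) mod 37 = 14
  29^6 mod 37 = (14 * 29) mod 37 = 36
  29^7 mod 37 = (36 * 29) mod 37 = 8
  29^8 mod 37 = (8 * 29) mod 37 = 10
Result: shared secret = 10.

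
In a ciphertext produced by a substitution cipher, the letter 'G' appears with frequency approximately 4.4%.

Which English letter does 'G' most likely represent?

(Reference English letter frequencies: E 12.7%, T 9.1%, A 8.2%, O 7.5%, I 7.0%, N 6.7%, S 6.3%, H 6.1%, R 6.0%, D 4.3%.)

Step 1: The observed frequency is 4.4%.
Step 2: Compare with English frequencies:
  E: 12.7% (difference: 8.3%)
  T: 9.1% (difference: 4.7%)
  A: 8.2% (difference: 3.8%)
  O: 7.5% (difference: 3.1%)
  I: 7.0% (difference: 2.6%)
  N: 6.7% (difference: 2.3%)
  S: 6.3% (difference: 1.9%)
  H: 6.1% (difference: 1.7%)
  R: 6.0% (difference: 1.6%)
  D: 4.3% (difference: 0.1%) <-- closest
Step 3: 'G' most likely represents 'D' (frequency 4.3%).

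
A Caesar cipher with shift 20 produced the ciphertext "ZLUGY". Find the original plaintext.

Step 1: Reverse the shift by subtracting 20 from each letter position.
  Z (position 25) -> position (25-20) mod 26 = 5 -> F
  L (position 11) -> position (11-20) mod 26 = 17 -> R
  U (position 20) -> position (20-20) mod 26 = 0 -> A
  G (position 6) -> position (6-20) mod 26 = 12 -> M
  Y (position 24) -> position (24-20) mod 26 = 4 -> E
Decrypted message: FRAME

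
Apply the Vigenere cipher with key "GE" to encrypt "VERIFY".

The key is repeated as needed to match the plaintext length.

Step 1: Repeat key to match plaintext length:
  Plaintext: VERIFY
  Key:       GEGEGE
Step 2: Encrypt each letter:
  V(21) + G(6) = (21+6) mod 26 = 1 = B
  E(4) + E(4) = (4+4) mod 26 = 8 = I
  R(17) + G(6) = (17+6) mod 26 = 23 = X
  I(8) + E(4) = (8+4) mod 26 = 12 = M
  F(5) + G(6) = (5+6) mod 26 = 11 = L
  Y(24) + E(4) = (24+4) mod 26 = 2 = C
Ciphertext: BIXMLC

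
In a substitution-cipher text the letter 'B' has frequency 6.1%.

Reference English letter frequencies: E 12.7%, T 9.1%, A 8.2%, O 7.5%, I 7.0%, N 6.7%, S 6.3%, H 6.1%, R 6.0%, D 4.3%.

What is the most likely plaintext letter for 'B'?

Step 1: The observed frequency is 6.1%.
Step 2: Compare with English frequencies:
  E: 12.7% (difference: 6.6%)
  T: 9.1% (difference: 3.0%)
  A: 8.2% (difference: 2.1%)
  O: 7.5% (difference: 1.4%)
  I: 7.0% (difference: 0.9%)
  N: 6.7% (difference: 0.6%)
  S: 6.3% (difference: 0.2%)
  H: 6.1% (difference: 0.0%) <-- closest
  R: 6.0% (difference: 0.1%)
  D: 4.3% (difference: 1.8%)
Step 3: 'B' most likely represents 'H' (frequency 6.1%).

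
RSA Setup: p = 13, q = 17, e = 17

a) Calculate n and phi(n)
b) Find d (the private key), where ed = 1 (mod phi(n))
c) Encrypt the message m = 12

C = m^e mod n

Step 1: n = 13 * 17 = 221.
Step 2: phi(n) = (13-1)(17-1) = 12 * 16 = 192.
Step 3: Find d = 17^(-1) mod 192 = 113.
  Verify: 17 * 113 = 1921 = 1 (mod 192).
Step 4: C = 12^17 mod 221 = 12.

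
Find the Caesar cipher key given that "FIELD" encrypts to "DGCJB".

Step 1: Compare first letters: F (position 5) -> D (position 3).
Step 2: Shift = (3 - 5) mod 26 = 24.
The shift value is 24.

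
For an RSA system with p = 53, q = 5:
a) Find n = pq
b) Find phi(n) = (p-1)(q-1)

Step 1: n = p * q = 53 * 5 = 265.
Step 2: phi(n) = (p-1)(q-1) = 52 * 4 = 208.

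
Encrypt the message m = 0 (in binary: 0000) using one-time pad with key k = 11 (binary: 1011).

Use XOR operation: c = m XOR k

Step 1: Write out the XOR operation bit by bit:
  Message: 0000
  Key:     1011
  XOR:     1011
Step 2: Convert to decimal: 1011 = 11.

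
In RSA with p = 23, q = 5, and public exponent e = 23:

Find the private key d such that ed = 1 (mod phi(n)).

Step 1: n = 23 * 5 = 115.
Step 2: phi(n) = 22 * 4 = 88.
Step 3: Find d such that 23 * d = 1 (mod 88).
Step 4: d = 23^(-1) mod 88 = 23.
Verification: 23 * 23 = 529 = 6 * 88 + 1.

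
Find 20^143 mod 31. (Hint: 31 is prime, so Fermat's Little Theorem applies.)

Step 1: Since 31 is prime, by Fermat's Little Theorem: 20^30 = 1 (mod 31).
Step 2: Reduce exponent: 143 mod 30 = 23.
Step 3: So 20^143 = 20^23 (mod 31).
Step 4: 20^23 mod 31 = 19.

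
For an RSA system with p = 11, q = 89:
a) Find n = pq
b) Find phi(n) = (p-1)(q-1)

Step 1: n = p * q = 11 * 89 = 979.
Step 2: phi(n) = (p-1)(q-1) = 10 * 88 = 880.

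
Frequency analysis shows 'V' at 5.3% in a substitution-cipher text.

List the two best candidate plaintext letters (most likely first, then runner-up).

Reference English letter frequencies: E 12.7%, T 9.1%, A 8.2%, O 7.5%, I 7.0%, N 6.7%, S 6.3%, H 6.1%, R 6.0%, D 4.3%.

Step 1: Observed frequency of 'V' is 5.3%.
Step 2: Compute distances to each reference frequency and sort:
  R (6.0%): difference = 0.7% <-- BEST
  H (6.1%): difference = 0.8% <-- RUNNER-UP
  S (6.3%): difference = 1.0%
  D (4.3%): difference = 1.0%
  N (6.7%): difference = 1.4%
Step 3: Most likely is 'R' (6.0%, diff 0.7%); second most likely is 'H' (6.1%, diff 0.8%).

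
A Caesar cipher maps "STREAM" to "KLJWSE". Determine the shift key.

Step 1: Compare first letters: S (position 18) -> K (position 10).
Step 2: Shift = (10 - 18) mod 26 = 18.
The shift value is 18.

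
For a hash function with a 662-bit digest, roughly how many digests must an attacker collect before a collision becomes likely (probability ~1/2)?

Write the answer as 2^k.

Step 1: The birthday paradox gives collision probability ~50% after sqrt(2^n) = 2^(n/2) hashes.
Step 2: For 662-bit output: 2^(662/2) = 2^331.
Step 3: Approximately 2^331 hash computations needed.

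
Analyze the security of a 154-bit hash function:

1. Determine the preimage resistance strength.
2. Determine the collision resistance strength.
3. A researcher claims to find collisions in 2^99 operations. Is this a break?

Step 1: Preimage resistance requires brute-force of 2^154 operations.
Step 2: Collision resistance (birthday bound) = 2^(154/2) = 2^77.
Step 3: The claimed attack costs 2^99 operations.
Step 4: Since 2^99 >= 2^77, the claimed attack is no faster than the generic birthday attack, so this does not break collision resistance.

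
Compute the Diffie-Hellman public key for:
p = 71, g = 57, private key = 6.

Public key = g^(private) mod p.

Step 1: A = g^a mod p = 57^6 mod 71.
  57^1 mod 71 = 57
  57^2 mod 71 = (57 * 57) mod 71 = 54
  57^3 mod 71 = (54 * 57) mod 71 = 25
  57^4 mod 71 = (25 * 57) mod 71 = 5
  57^5 mod 71 = (5 * 57) mod 71 = 1
  57^6 mod 71 = (1 * 57) mod 71 = 57
Result: A = 57.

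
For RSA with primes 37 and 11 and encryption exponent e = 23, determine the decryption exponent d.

Step 1: n = 37 * 11 = 407.
Step 2: phi(n) = 36 * 10 = 360.
Step 3: Find d such that 23 * d = 1 (mod 360).
Step 4: d = 23^(-1) mod 360 = 47.
Verification: 23 * 47 = 1081 = 3 * 360 + 1.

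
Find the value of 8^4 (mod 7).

Step 1: Compute 8^4 mod 7 step by step, reducing modulo 7 at each step.
  8^1 mod 7 = 1
  8^2 mod 7 = (1 * 8) mod 7 = 1
  8^3 mod 7 = (1 * 8) mod 7 = 1
  8^4 mod 7 = (1 * 8) mod 7 = 1
Step 2: Result = 1.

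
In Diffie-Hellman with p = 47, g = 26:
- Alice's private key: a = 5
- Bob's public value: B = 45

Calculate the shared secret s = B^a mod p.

Step 1: s = B^a mod p = 45^5 mod 47.
  45^1 mod 47 = 45
  45^2 mod 47 = (45 * 45) mod 47 = 4
  45^3 mod 47 = (4 * 45) mod 47 = 39
  45^4 mod 47 = (39 * 45) mod 47 = 16
  45^5 mod 47 = (16 * 45) mod 47 = 15
Result: shared secret = 15.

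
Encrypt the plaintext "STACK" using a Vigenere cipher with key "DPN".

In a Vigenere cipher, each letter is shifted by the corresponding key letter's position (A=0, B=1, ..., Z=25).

Step 1: Repeat key to match plaintext length:
  Plaintext: STACK
  Key:       DPNDP
Step 2: Encrypt each letter:
  S(18) + D(3) = (18+3) mod 26 = 21 = V
  T(19) + P(15) = (19+15) mod 26 = 8 = I
  A(0) + N(13) = (0+13) mod 26 = 13 = N
  C(2) + D(3) = (2+3) mod 26 = 5 = F
  K(10) + P(15) = (10+15) mod 26 = 25 = Z
Ciphertext: VINFZ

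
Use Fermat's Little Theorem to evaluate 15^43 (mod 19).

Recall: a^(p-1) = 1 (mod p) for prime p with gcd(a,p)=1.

Step 1: Since 19 is prime, by Fermat's Little Theorem: 15^18 = 1 (mod 19).
Step 2: Reduce exponent: 43 mod 18 = 7.
Step 3: So 15^43 = 15^7 (mod 19).
Step 4: 15^7 mod 19 = 13.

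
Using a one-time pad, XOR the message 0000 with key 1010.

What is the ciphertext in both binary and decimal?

Step 1: Write out the XOR operation bit by bit:
  Message: 0000
  Key:     1010
  XOR:     1010
Step 2: Convert to decimal: 1010 = 10.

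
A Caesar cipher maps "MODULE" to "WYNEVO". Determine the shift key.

Step 1: Compare first letters: M (position 12) -> W (position 22).
Step 2: Shift = (22 - 12) mod 26 = 10.
The shift value is 10.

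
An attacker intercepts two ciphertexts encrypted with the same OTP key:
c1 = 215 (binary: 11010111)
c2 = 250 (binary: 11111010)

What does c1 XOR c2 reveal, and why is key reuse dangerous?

Step 1: c1 XOR c2 = (m1 XOR k) XOR (m2 XOR k).
Step 2: By XOR associativity/commutativity: = m1 XOR m2 XOR k XOR k = m1 XOR m2.
Step 3: 11010111 XOR 11111010 = 00101101 = 45.
Step 4: The key cancels out! An attacker learns m1 XOR m2 = 45, revealing the relationship between plaintexts.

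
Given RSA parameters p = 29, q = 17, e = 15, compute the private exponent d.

Step 1: n = 29 * 17 = 493.
Step 2: phi(n) = 28 * 16 = 448.
Step 3: Find d such that 15 * d = 1 (mod 448).
Step 4: d = 15^(-1) mod 448 = 239.
Verification: 15 * 239 = 3585 = 8 * 448 + 1.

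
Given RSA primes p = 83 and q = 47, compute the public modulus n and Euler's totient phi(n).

Step 1: n = p * q = 83 * 47 = 3901.
Step 2: phi(n) = (p-1)(q-1) = 82 * 46 = 3772.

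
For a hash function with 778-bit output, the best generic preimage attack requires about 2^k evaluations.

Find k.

Step 1: The hash has a 778-bit output.
Step 2: Preimage resistance means: given a digest h(x), it should be infeasible to find any input that hashes to it.
With a 778-bit output there are 2^778 possible digests, so a generic brute-force preimage search costs about 2^778 evaluations.
Step 3: Security level = 778 bits.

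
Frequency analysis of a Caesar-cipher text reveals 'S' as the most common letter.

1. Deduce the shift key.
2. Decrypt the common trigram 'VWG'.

Step 1: In English, 'E' is the most frequent letter (12.7%).
Step 2: The most frequent ciphertext letter is 'S' (position 18).
Step 3: Shift = (18 - 4) mod 26 = 14.
Step 4: Decrypt 'VWG' by shifting back 14:
  V -> H
  W -> I
  G -> S
Step 5: 'VWG' decrypts to 'HIS'.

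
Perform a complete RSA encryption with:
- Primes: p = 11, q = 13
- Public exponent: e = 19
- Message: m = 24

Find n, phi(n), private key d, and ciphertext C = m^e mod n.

Step 1: n = 11 * 13 = 143.
Step 2: phi(n) = (11-1)(13-1) = 10 * 12 = 120.
Step 3: Find d = 19^(-1) mod 120 = 19.
  Verify: 19 * 19 = 361 = 1 (mod 120).
Step 4: C = 24^19 mod 143 = 28.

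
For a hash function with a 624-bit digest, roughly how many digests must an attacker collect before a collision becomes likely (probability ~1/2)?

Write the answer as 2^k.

Step 1: The birthday paradox gives collision probability ~50% after sqrt(2^n) = 2^(n/2) hashes.
Step 2: For 624-bit output: 2^(624/2) = 2^312.
Step 3: Approximately 2^312 hash computations needed.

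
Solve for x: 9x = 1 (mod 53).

Step 1: We need x such that 9 * x = 1 (mod 53).
Step 2: Using the extended Euclidean algorithm or trial:
  9 * 6 = 54 = 1 * 53 + 1.
Step 3: Since 54 mod 53 = 1, the inverse is x = 6.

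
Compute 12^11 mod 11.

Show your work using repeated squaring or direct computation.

Step 1: Compute 12^11 mod 11 step by step, reducing modulo 11 at each step.
  12^1 mod 11 = 1
  12^2 mod 11 = (1 * 12) mod 11 = 1
  12^3 mod 11 = (1 * 12) mod 11 = 1
  12^4 mod 11 = (1 * 12) mod 11 = 1
  12^5 mod 11 = (1 * 12) mod 11 = 1
  12^6 mod 11 = (1 * 12) mod 11 = 1
  12^7 mod 11 = (1 * 12) mod 11 = 1
  12^8 mod 11 = (1 * 12) mod 11 = 1
  12^9 mod 11 = (1 * 12) mod 11 = 1
  12^10 mod 11 = (1 * 12) mod 11 = 1
  12^11 mod 11 = (1 * 12) mod 11 = 1
Step 2: Result = 1.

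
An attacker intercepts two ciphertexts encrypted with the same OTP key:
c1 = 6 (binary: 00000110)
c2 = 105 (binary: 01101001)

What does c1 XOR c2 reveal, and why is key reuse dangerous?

Step 1: c1 XOR c2 = (m1 XOR k) XOR (m2 XOR k).
Step 2: By XOR associativity/commutativity: = m1 XOR m2 XOR k XOR k = m1 XOR m2.
Step 3: 00000110 XOR 01101001 = 01101111 = 111.
Step 4: The key cancels out! An attacker learns m1 XOR m2 = 111, revealing the relationship between plaintexts.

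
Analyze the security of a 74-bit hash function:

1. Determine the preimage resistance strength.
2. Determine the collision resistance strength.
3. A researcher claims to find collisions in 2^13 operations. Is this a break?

Step 1: Preimage resistance requires brute-force of 2^74 operations.
Step 2: Collision resistance (birthday bound) = 2^(74/2) = 2^37.
Step 3: The claimed attack costs 2^13 operations.
Step 4: Since 2^13 < 2^37, the claimed attack beats the generic birthday bound, so collision resistance is broken.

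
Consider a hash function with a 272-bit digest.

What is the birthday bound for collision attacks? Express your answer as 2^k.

Step 1: The birthday paradox gives collision probability ~50% after sqrt(2^n) = 2^(n/2) hashes.
Step 2: For 272-bit output: 2^(272/2) = 2^136.
Step 3: Approximately 2^136 hash computations needed.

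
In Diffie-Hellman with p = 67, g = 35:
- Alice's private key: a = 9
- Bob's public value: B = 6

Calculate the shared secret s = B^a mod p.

Step 1: s = B^a mod p = 6^9 mod 67.
  6^1 mod 67 = 6
  6^2 mod 67 = (6 * 6) mod 67 = 36
  6^3 mod 67 = (36 * 6) mod 67 = 15
  6^4 mod 67 = (15 * 6) mod 67 = 23
  6^5 mod 67 = (23 * 6) mod 67 = 4
  6^6 mod 67 = (4 * 6) mod 67 = 24
  6^7 mod 67 = (24 * 6) mod 67 = 10
  6^8 mod 67 = (10 * 6) mod 67 = 60
  6^9 mod 67 = (60 * 6) mod 67 = 25
Result: shared secret = 25.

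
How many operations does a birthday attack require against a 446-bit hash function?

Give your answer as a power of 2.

Step 1: The birthday paradox gives collision probability ~50% after sqrt(2^n) = 2^(n/2) hashes.
Step 2: For 446-bit output: 2^(446/2) = 2^223.
Step 3: Approximately 2^223 hash computations needed.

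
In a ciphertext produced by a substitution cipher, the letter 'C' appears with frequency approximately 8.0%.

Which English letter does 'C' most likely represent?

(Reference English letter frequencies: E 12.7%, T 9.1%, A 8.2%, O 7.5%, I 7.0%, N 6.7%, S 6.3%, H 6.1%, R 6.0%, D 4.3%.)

Step 1: The observed frequency is 8.0%.
Step 2: Compare with English frequencies:
  E: 12.7% (difference: 4.7%)
  T: 9.1% (difference: 1.1%)
  A: 8.2% (difference: 0.2%) <-- closest
  O: 7.5% (difference: 0.5%)
  I: 7.0% (difference: 1.0%)
  N: 6.7% (difference: 1.3%)
  S: 6.3% (difference: 1.7%)
  H: 6.1% (difference: 1.9%)
  R: 6.0% (difference: 2.0%)
  D: 4.3% (difference: 3.7%)
Step 3: 'C' most likely represents 'A' (frequency 8.2%).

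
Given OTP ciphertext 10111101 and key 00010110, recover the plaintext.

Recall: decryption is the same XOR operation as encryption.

Step 1: XOR ciphertext with key:
  Ciphertext: 10111101
  Key:        00010110
  XOR:        10101011
Step 2: Plaintext = 10101011 = 171 in decimal.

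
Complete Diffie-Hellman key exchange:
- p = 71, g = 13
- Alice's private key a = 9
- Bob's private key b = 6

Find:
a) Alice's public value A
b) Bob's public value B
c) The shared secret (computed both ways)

Step 1: A = g^a mod p = 13^9 mod 71 = 7.
Step 2: B = g^b mod p = 13^6 mod 71 = 16.
Step 3: Alice computes s = B^a mod p = 16^9 mod 71 = 2.
Step 4: Bob computes s = A^b mod p = 7^6 mod 71 = 2.
Both sides agree: shared secret = 2.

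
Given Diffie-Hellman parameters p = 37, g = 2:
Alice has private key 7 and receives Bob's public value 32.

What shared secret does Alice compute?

Step 1: s = B^a mod p = 32^7 mod 37.
  32^1 mod 37 = 32
  32^2 mod 37 = (32 * 32) mod 37 = 25
  32^3 mod 37 = (25 * 32) mod 37 = 23
  32^4 mod 37 = (23 * 32) mod 37 = 33
  32^5 mod 37 = (33 * 32) mod 37 = 20
  32^6 mod 37 = (20 * 32) mod 37 = 11
  32^7 mod 37 = (11 * 32) mod 37 = 19
Result: shared secret = 19.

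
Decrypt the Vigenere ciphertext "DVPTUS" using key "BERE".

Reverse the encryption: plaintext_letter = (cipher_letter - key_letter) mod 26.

Step 1: Extend key: BEREBE
Step 2: Decrypt each letter (c - k) mod 26:
  D(3) - B(1) = (3-1) mod 26 = 2 = C
  V(21) - E(4) = (21-4) mod 26 = 17 = R
  P(15) - R(17) = (15-17) mod 26 = 24 = Y
  T(19) - E(4) = (19-4) mod 26 = 15 = P
  U(20) - B(1) = (20-1) mod 26 = 19 = T
  S(18) - E(4) = (18-4) mod 26 = 14 = O
Plaintext: CRYPTO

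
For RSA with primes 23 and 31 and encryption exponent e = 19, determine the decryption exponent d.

Step 1: n = 23 * 31 = 713.
Step 2: phi(n) = 22 * 30 = 660.
Step 3: Find d such that 19 * d = 1 (mod 660).
Step 4: d = 19^(-1) mod 660 = 139.
Verification: 19 * 139 = 2641 = 4 * 660 + 1.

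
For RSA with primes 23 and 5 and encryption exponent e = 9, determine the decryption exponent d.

Step 1: n = 23 * 5 = 115.
Step 2: phi(n) = 22 * 4 = 88.
Step 3: Find d such that 9 * d = 1 (mod 88).
Step 4: d = 9^(-1) mod 88 = 49.
Verification: 9 * 49 = 441 = 5 * 88 + 1.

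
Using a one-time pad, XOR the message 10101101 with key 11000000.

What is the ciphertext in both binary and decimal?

Step 1: Write out the XOR operation bit by bit:
  Message: 10101101
  Key:     11000000
  XOR:     01101101
Step 2: Convert to decimal: 01101101 = 109.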